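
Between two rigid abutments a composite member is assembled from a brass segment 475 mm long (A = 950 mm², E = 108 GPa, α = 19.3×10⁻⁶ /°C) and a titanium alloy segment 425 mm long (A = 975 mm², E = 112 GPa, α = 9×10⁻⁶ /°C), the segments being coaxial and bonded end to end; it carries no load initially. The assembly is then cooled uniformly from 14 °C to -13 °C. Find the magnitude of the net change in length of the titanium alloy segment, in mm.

If the supports were absent, the total length change would be Σ αᵢΔT Lᵢ = 19.3×10⁻⁶×27×475 + 9×10⁻⁶×27×425 = 0.3508 mm.
The rigid supports impose zero overall length change; the single axial force P common to all segments must satisfy P Σ Lᵢ/(AᵢEᵢ) = δ_free.
The series flexibility is Σ Lᵢ/(AᵢEᵢ) = 475/(950×108×10³) + 425/(975×112×10³) = 8.522×10⁻⁶ mm/N.
So P = 0.3508 / 8.522×10⁻⁶ = 41.17 kN, tensile.
For the titanium alloy segment, free thermal change = 9×10⁻⁶×27×425 = 0.1033 mm and elastic change from P = 41170×425/(975×112×10³) = 0.1602 mm; these oppose, so the net change is 0.0569 mm (segment lengthens).

|ΔL| ≈ 0.0569 mm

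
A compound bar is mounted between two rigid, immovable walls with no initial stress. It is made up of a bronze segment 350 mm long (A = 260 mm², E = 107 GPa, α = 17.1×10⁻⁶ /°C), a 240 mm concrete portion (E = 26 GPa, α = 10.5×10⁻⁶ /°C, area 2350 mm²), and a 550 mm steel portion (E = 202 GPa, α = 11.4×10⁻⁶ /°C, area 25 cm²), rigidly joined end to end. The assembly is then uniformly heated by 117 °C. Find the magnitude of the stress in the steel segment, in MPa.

With the walls removed the bar would change length by δ_free = Σ αᵢΔT Lᵢ = 17.1×10⁻⁶×117×350 + 10.5×10⁻⁶×117×240 + 11.4×10⁻⁶×117×550 = 1.729 mm.
The walls prevent any net length change, so an axial force P (same in every segment) develops. Compatibility: P · Σ Lᵢ/(AᵢEᵢ) = δ_free.
Σ Lᵢ/(AᵢEᵢ) = 350/(260×107×10³) + 240/(2350×26×10³) + 550/(2500×202×10³) = 1.76×10⁻⁵ mm/N.
P = 1.729 / 1.76×10⁻⁵ = 98230 N = 98.23 kN, compressive.
σ_{steel} = P / A = 98230 / 2500 = 39.29 MPa.

σ ≈ 39.3 MPa (compressive)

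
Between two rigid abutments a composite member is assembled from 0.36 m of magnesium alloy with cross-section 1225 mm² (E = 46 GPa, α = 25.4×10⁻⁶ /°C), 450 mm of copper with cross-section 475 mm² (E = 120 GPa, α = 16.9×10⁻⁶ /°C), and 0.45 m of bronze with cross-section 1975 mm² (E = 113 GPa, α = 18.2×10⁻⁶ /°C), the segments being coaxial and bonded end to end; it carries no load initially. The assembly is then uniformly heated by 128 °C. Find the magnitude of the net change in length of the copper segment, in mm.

If the supports were absent, the total length change would be Σ αᵢΔT Lᵢ = 25.4×10⁻⁶×128×360 + 16.9×10⁻⁶×128×450 + 18.2×10⁻⁶×128×450 = 3.192 mm.
The walls prevent any net length change, so an axial force P (same in every segment) develops. Compatibility: P · Σ Lᵢ/(AᵢEᵢ) = δ_free.
The series flexibility is Σ Lᵢ/(AᵢEᵢ) = 360/(1225×46×10³) + 450/(475×120×10³) + 450/(1975×113×10³) = 1.63×10⁻⁵ mm/N.
Hence P = δ_free / Σ(L/AE) = 3.192/1.63×10⁻⁵ = 195.8 kN (compressive).
For the copper segment, free thermal change = 16.9×10⁻⁶×128×450 = 0.9734 mm and elastic change from P = 195800×450/(475×120×10³) = 1.546 mm; these oppose, so the net change is 0.573 mm (segment shortens).

|ΔL| ≈ 0.573 mm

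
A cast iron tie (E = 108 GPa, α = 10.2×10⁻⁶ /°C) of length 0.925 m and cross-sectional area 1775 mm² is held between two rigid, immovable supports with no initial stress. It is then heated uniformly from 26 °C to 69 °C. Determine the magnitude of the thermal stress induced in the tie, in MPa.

σ ≈ 47.4 MPa (compressive)

The supports are rigid, so the total axial strain is zero. The restrained thermal strain is ε = αΔT = 10.2×10⁻⁶ × 43 = 438.6×10⁻⁶.
The stress required to suppress this strain is σ = Eε = 108×10³ × 438.6×10⁻⁶ = 47.37 MPa, compressive since the tie is trying to expand.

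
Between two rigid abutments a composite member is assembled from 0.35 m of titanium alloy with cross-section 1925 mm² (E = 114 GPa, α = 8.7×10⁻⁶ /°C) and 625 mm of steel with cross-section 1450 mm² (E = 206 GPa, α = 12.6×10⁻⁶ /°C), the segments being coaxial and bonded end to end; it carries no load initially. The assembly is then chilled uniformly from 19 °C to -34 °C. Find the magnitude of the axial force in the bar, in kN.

Free thermal contraction of the whole bar: Σ αᵢΔT Lᵢ = 8.7×10⁻⁶×53×350 + 12.6×10⁻⁶×53×625 = 0.5788 mm.
Since the ends are fixed, an axial force P builds up, equal in every segment, with P · Σ Lᵢ/(AᵢEᵢ) = δ_free.
The series flexibility is Σ Lᵢ/(AᵢEᵢ) = 350/(1925×114×10³) + 625/(1450×206×10³) = 3.687×10⁻⁶ mm/N.
So P = 0.5788 / 3.687×10⁻⁶ = 157 kN, tensile.

P ≈ 157 kN (tensile)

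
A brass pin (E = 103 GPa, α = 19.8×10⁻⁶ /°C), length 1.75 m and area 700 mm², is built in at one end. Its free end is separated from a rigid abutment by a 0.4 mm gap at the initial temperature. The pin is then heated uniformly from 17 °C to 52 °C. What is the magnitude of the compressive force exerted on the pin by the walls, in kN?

Free thermal elongation = αΔT L = 19.8×10⁻⁶ × 35 × 1750 = 1.213 mm.
This exceeds the 0.4 mm gap, so the wall pushes back. The portion of expansion that must be recovered elastically is δ_free − gap = 1.213 − 0.4 = 0.8127 mm.
That suppressed elongation corresponds to σ = E·Δ/L = 103×10³ × 0.8127/1750 = 47.84 MPa.
P = σA = 47.84 × 700 = 33.49 kN.

P ≈ 33.5 kN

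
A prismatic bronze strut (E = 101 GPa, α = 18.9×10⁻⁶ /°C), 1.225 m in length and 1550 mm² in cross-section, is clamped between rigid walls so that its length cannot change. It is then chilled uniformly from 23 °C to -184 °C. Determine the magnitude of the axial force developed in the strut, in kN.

P ≈ 612 kN (tensile)

With zero net strain, σ = E·αΔT = 101 GPa × 18.9×10⁻⁶ × 207 = 395.1 MPa.
Axial force P = σA = 395.1 × 1550 = 612500 N = 612.5 kN, tensile.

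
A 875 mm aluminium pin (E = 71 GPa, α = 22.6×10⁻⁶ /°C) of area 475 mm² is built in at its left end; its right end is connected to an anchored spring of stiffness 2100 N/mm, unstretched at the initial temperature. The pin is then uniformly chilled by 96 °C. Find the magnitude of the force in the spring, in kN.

Free thermal contraction: δ_free = αΔT L = 22.6×10⁻⁶ × 96 × 875 = 1.898 mm.
With a force P in the spring, the elastic change of the pin is PL/(AE) and that of the spring is P/k; compatibility requires their sum to equal δ_free.
P [ L/(AE) + 1/k ] = δ_free → P [ 875/(475×71×10³) + 1/(2100) ] = 1.898.
P = 1.898 / 0.0005021 = 3781 N.

P ≈ 3.78 kN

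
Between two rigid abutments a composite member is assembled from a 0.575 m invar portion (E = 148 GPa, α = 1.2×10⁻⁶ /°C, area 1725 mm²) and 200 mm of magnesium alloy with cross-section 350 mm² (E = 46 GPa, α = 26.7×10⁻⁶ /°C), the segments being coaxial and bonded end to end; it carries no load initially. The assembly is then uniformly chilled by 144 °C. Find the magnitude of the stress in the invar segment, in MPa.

With the walls removed the bar would change length by δ_free = Σ αᵢΔT Lᵢ = 1.2×10⁻⁶×144×575 + 26.7×10⁻⁶×144×200 = 0.8683 mm.
Since the ends are fixed, an axial force P builds up, equal in every segment, with P · Σ Lᵢ/(AᵢEᵢ) = δ_free.
Σ Lᵢ/(AᵢEᵢ) = 575/(1725×148×10³) + 200/(350×46×10³) = 1.467×10⁻⁵ mm/N.
P = 0.8683 / 1.467×10⁻⁵ = 59170 N = 59.17 kN, tensile.
σ_{invar} = P / A = 59170 / 1725 = 34.3 MPa.

σ ≈ 34.3 MPa (tensile)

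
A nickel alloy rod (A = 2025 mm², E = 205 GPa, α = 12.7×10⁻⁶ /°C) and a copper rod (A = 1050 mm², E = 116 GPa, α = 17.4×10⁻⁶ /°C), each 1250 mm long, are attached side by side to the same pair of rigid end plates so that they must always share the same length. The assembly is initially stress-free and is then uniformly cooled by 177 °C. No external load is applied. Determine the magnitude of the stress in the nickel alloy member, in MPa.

σ ≈ 38.7 MPa (compressive)

The copper has the larger α, so on cooling it would change length more than the nickel alloy if both were free. The rigid plates force a common final length, so the copper is put into tension and the nickel alloy into compression, with equal and opposite forces P (no external load).
Setting the final lengths equal and cancelling L: (α₁ − α₂)ΔT = P/(A₁E₁) + P/(A₂E₂).
|α₁ − α₂|·ΔT = 4.7×10⁻⁶ × 177 = 0.0008319.
1/(A₁E₁) + 1/(A₂E₂) = 1/(2025×205×10³) + 1/(1050×116×10³) = 1.062×10⁻⁸ N⁻¹.
So P = 0.0008319 / 1.062×10⁻⁸ = 78.34 kN.
σ_{nickel alloy} = P/A₁ = 78340/2025 = 38.69 MPa, compressive.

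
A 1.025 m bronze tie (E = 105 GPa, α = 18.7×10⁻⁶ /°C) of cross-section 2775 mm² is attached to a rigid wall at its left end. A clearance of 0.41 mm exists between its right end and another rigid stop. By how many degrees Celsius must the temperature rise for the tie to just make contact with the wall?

ΔT ≈ 21.4 °C

The gap closes when αΔT L = 0.41 mm, since the tie is still unstressed at that instant.
ΔT = 0.41 / (18.7×10⁻⁶ × 1025) = 21.39 °C.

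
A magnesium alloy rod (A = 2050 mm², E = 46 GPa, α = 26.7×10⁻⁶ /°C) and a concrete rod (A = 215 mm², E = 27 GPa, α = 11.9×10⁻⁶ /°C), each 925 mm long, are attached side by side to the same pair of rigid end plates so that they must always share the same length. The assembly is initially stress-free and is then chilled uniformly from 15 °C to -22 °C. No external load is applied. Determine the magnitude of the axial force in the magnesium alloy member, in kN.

P ≈ 2.99 kN (tensile in the magnesium alloy)

Equilibrium of a rigid end plate with no external load gives equal and opposite internal forces ±P in the two members. Since α_{magnesium alloy} > α_{concrete}, cooling drives the magnesium alloy into tension and the concrete into compression.
Setting the final lengths equal and cancelling L: (α₁ − α₂)ΔT = P/(A₁E₁) + P/(A₂E₂).
|α₁ − α₂|·ΔT = 14.8×10⁻⁶ × 37 = 0.0005476.
1/(A₁E₁) + 1/(A₂E₂) = 1/(2050×46×10³) + 1/(215×27×10³) = 1.829×10⁻⁷ N⁻¹.
So P = 0.0005476 / 1.829×10⁻⁷ = 2.994 kN.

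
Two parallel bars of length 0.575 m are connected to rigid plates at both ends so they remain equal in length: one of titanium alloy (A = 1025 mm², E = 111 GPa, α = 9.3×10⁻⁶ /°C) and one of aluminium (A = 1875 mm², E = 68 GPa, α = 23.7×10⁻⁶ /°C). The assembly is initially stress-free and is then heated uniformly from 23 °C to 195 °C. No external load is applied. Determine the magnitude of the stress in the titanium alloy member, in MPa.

Both members must finish at the same length. With the larger α, the aluminium tends to over-expand; the plates restrain it, putting the aluminium in compression and the titanium alloy in tension. With no external load the two internal forces are equal and opposite, magnitude P.
Equating the net (thermal + elastic) strains gives |α₁ − α₂|·ΔT = P·[1/(A₁E₁) + 1/(A₂E₂)].
|α₁ − α₂|·ΔT = 14.4×10⁻⁶ × 172 = 0.002477.
1/(A₁E₁) + 1/(A₂E₂) = 1/(1025×111×10³) + 1/(1875×68×10³) = 1.663×10⁻⁸ N⁻¹.
P = 0.002477 / 1.663×10⁻⁸ = 148900 N = 148.9 kN.
σ_{titanium alloy} = P/A₁ = 148900/1025 = 145.3 MPa, tensile.

σ ≈ 145 MPa (tensile)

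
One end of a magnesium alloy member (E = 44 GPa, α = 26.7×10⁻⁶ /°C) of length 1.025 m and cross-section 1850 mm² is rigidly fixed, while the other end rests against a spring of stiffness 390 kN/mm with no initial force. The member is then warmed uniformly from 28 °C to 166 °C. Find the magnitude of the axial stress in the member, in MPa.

σ ≈ 135 MPa (compressive)

The unrestrained thermal change is αΔT L = 26.7×10⁻⁶ × 138 × 1025 = 3.777 mm.
With a force P in the spring, the elastic change of the member is PL/(AE) and that of the spring is P/k; compatibility requires their sum to equal δ_free.
P [ L/(AE) + 1/k ] = δ_free → P [ 1025/(1850×44×10³) + 1/(390×10³) ] = 3.777.
P = 3.777 / 1.516×10⁻⁵ = 249200 N.
σ = P/A = 249200/1850 = 134.7 MPa.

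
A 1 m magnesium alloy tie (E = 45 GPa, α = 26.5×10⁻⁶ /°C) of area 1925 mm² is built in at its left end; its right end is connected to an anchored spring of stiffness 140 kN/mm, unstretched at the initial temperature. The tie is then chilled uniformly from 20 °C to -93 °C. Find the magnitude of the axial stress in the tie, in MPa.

σ ≈ 83.2 MPa (tensile)

Free thermal contraction: δ_free = αΔT L = 26.5×10⁻⁶ × 113 × 1000 = 2.995 mm.
With a force P in the spring, the elastic change of the tie is PL/(AE) and that of the spring is P/k; compatibility requires their sum to equal δ_free.
So P = δ_free / [L/(AE) + 1/k] = 2.995 / [ 1000/(1925×45×10³) + 1/(140×10³) ].
P = 2.995 / 1.869×10⁻⁵ = 160200 N.
σ = P/A = 160200/1925 = 83.24 MPa.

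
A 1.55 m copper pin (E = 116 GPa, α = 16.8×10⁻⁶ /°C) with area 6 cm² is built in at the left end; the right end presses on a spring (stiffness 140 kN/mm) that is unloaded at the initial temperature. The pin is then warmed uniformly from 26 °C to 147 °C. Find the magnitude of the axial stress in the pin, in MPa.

If the spring were absent the pin would lengthen by αΔT L = 16.8×10⁻⁶ × 121 × 1550 = 3.151 mm.
Let P be the compressive force at the spring. The pin shortens elastically by PL/(AE) and the spring compresses by P/k; together these equal δ_free.
P [ L/(AE) + 1/k ] = δ_free → P [ 1550/(600×116×10³) + 1/(140×10³) ] = 3.151.
P = 3.151 / 2.941×10⁻⁵ = 107100 N.
σ = P/A = 107100/600 = 178.5 MPa.

σ ≈ 179 MPa (compressive)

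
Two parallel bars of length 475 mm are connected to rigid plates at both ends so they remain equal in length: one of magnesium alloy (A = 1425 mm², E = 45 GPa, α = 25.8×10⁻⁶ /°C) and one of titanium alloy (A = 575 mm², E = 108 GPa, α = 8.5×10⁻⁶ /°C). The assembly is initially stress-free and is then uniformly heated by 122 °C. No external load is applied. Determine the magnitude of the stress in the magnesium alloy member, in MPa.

σ ≈ 46.7 MPa (compressive)

Both members must finish at the same length. With the larger α, the magnesium alloy tends to over-expand; the plates restrain it, putting the magnesium alloy in compression and the titanium alloy in tension. With no external load the two internal forces are equal and opposite, magnitude P.
Equating the net (thermal + elastic) strains gives |α₁ − α₂|·ΔT = P·[1/(A₁E₁) + 1/(A₂E₂)].
|α₁ − α₂|·ΔT = 17.3×10⁻⁶ × 122 = 0.002111.
1/(A₁E₁) + 1/(A₂E₂) = 1/(1425×45×10³) + 1/(575×108×10³) = 3.17×10⁻⁸ N⁻¹.
So P = 0.002111 / 3.17×10⁻⁸ = 66.59 kN.
σ_{magnesium alloy} = P/A₁ = 66590/1425 = 46.73 MPa, compressive.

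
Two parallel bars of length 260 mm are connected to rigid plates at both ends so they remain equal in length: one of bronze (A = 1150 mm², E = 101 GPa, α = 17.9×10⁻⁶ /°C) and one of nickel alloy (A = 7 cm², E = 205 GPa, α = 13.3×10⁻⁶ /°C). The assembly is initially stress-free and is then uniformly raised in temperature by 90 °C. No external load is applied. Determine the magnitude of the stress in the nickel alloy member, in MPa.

σ ≈ 38 MPa (tensile)

Both members must finish at the same length. With the larger α, the bronze tends to over-expand; the plates restrain it, putting the bronze in compression and the nickel alloy in tension. With no external load the two internal forces are equal and opposite, magnitude P.
Setting the final lengths equal and cancelling L: (α₁ − α₂)ΔT = P/(A₁E₁) + P/(A₂E₂).
|α₁ − α₂|·ΔT = 4.6×10⁻⁶ × 90 = 0.000414.
1/(A₁E₁) + 1/(A₂E₂) = 1/(1150×101×10³) + 1/(700×205×10³) = 1.558×10⁻⁸ N⁻¹.
So P = 0.000414 / 1.558×10⁻⁸ = 26.58 kN.
σ_{nickel alloy} = P/A₂ = 26580/700 = 37.97 MPa, tensile.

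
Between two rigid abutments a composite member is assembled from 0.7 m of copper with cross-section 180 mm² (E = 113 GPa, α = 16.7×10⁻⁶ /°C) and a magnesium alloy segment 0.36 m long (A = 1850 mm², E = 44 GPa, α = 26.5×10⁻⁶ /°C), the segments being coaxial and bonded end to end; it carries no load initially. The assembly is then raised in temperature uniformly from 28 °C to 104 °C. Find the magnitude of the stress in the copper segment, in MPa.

If the supports were absent, the total length change would be Σ αᵢΔT Lᵢ = 16.7×10⁻⁶×76×700 + 26.5×10⁻⁶×76×360 = 1.613 mm.
The walls prevent any net length change, so an axial force P (same in every segment) develops. Compatibility: P · Σ Lᵢ/(AᵢEᵢ) = δ_free.
Σ Lᵢ/(AᵢEᵢ) = 700/(180×113×10³) + 360/(1850×44×10³) = 3.884×10⁻⁵ mm/N.
Hence P = δ_free / Σ(L/AE) = 1.613/3.884×10⁻⁵ = 41.54 kN (compressive).
σ_{copper} = P / A = 41540 / 180 = 230.8 MPa.

σ ≈ 231 MPa (compressive)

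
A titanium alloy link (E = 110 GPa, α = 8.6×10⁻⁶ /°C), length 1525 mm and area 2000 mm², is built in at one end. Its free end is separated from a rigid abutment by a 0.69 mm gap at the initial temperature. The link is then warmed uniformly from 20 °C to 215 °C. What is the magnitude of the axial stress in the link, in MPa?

Free thermal elongation = αΔT L = 8.6×10⁻⁶ × 195 × 1525 = 2.557 mm.
This exceeds the 0.69 mm gap, so the wall pushes back. The portion of expansion that must be recovered elastically is δ_free − gap = 2.557 − 0.69 = 1.867 mm.
Compatibility: PL/(AE) = 1.867 mm, so σ = P/A = E × (1.867/1525) = 134.7 MPa.

σ ≈ 135 MPa (compressive)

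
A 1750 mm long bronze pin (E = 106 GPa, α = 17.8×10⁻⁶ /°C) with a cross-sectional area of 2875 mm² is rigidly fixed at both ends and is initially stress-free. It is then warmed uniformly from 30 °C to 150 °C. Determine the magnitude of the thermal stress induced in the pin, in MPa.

With length fixed, the mechanical strain must cancel the thermal strain αΔT = 17.8×10⁻⁶ × 120 = 2136×10⁻⁶.
Hence σ = E·αΔT = 106×10³ × 2136×10⁻⁶ = 226.4 MPa, compressive.

σ ≈ 226 MPa (compressive)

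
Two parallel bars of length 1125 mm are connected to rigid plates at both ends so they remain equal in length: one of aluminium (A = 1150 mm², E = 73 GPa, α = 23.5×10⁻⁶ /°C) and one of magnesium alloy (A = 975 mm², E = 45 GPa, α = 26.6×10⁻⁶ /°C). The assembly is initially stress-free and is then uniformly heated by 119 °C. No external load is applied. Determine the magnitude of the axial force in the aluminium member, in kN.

P ≈ 10.6 kN (tensile in the aluminium)

Both members must finish at the same length. With the larger α, the magnesium alloy tends to over-expand; the plates restrain it, putting the magnesium alloy in compression and the aluminium in tension. With no external load the two internal forces are equal and opposite, magnitude P.
Setting the final lengths equal and cancelling L: (α₁ − α₂)ΔT = P/(A₁E₁) + P/(A₂E₂).
|α₁ − α₂|·ΔT = 3.1×10⁻⁶ × 119 = 0.0003689.
1/(A₁E₁) + 1/(A₂E₂) = 1/(1150×73×10³) + 1/(975×45×10³) = 3.47×10⁻⁸ N⁻¹.
So P = 0.0003689 / 3.47×10⁻⁸ = 10.63 kN.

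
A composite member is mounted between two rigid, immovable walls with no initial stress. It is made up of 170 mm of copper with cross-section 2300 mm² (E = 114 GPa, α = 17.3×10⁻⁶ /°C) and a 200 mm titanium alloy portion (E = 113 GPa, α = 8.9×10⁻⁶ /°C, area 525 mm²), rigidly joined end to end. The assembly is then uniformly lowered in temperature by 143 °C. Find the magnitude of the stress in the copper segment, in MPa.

Free thermal contraction of the whole bar: Σ αᵢΔT Lᵢ = 17.3×10⁻⁶×143×170 + 8.9×10⁻⁶×143×200 = 0.6751 mm.
Since the ends are fixed, an axial force P builds up, equal in every segment, with P · Σ Lᵢ/(AᵢEᵢ) = δ_free.
Σ Lᵢ/(AᵢEᵢ) = 170/(2300×114×10³) + 200/(525×113×10³) = 4.02×10⁻⁶ mm/N.
So P = 0.6751 / 4.02×10⁻⁶ = 168 kN, tensile.
σ_{copper} = P / A = 168000 / 2300 = 73.02 MPa.

σ ≈ 73 MPa (tensile)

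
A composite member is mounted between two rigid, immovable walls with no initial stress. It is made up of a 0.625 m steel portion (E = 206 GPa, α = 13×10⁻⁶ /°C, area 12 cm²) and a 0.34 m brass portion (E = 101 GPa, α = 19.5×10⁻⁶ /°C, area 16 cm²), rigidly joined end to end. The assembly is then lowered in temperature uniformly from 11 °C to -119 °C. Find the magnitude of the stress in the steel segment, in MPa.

σ ≈ 345 MPa (tensile)

If the supports were absent, the total length change would be Σ αᵢΔT Lᵢ = 13×10⁻⁶×130×625 + 19.5×10⁻⁶×130×340 = 1.918 mm.
Since the ends are fixed, an axial force P builds up, equal in every segment, with P · Σ Lᵢ/(AᵢEᵢ) = δ_free.
The series flexibility is Σ Lᵢ/(AᵢEᵢ) = 625/(1200×206×10³) + 340/(1600×101×10³) = 4.632×10⁻⁶ mm/N.
P = 1.918 / 4.632×10⁻⁶ = 414100 N = 414.1 kN, tensile.
σ_{steel} = P / A = 414100 / 1200 = 345.1 MPa.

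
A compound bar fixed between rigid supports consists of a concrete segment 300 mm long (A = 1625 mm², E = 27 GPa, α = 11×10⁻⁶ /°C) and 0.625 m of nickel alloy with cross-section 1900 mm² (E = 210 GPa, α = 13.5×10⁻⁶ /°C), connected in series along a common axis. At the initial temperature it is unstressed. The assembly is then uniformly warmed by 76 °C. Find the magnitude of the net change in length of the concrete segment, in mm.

|ΔL| ≈ 0.475 mm

If the supports were absent, the total length change would be Σ αᵢΔT Lᵢ = 11×10⁻⁶×76×300 + 13.5×10⁻⁶×76×625 = 0.8921 mm.
The rigid supports impose zero overall length change; the single axial force P common to all segments must satisfy P Σ Lᵢ/(AᵢEᵢ) = δ_free.
The series flexibility is Σ Lᵢ/(AᵢEᵢ) = 300/(1625×27×10³) + 625/(1900×210×10³) = 8.404×10⁻⁶ mm/N.
So P = 0.8921 / 8.404×10⁻⁶ = 106.1 kN, compressive.
For the concrete segment, free thermal change = 11×10⁻⁶×76×300 = 0.2508 mm and elastic change from P = 106100×300/(1625×27×10³) = 0.7258 mm; these oppose, so the net change is 0.475 mm (segment shortens).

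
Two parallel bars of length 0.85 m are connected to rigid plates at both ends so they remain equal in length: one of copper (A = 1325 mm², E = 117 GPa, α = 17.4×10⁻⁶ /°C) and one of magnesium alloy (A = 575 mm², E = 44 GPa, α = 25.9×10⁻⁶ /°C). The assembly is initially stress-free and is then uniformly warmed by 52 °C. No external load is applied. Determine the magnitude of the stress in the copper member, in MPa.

The magnesium alloy has the larger α, so on heating it would change length more than the copper if both were free. The rigid plates force a common final length, so the magnesium alloy is put into compression and the copper into tension, with equal and opposite forces P (no external load).
Compatibility of the two members (thermal + elastic change equal): (α₁ − α₂)ΔT = P·[1/(A₁E₁) + 1/(A₂E₂)].
|α₁ − α₂|·ΔT = 8.5×10⁻⁶ × 52 = 0.000442.
1/(A₁E₁) + 1/(A₂E₂) = 1/(1325×117×10³) + 1/(575×44×10³) = 4.598×10⁻⁸ N⁻¹.
P = 0.000442 / 4.598×10⁻⁸ = 9614 N = 9.614 kN.
σ_{copper} = P/A₁ = 9614/1325 = 7.256 MPa, tensile.

σ ≈ 7.26 MPa (tensile)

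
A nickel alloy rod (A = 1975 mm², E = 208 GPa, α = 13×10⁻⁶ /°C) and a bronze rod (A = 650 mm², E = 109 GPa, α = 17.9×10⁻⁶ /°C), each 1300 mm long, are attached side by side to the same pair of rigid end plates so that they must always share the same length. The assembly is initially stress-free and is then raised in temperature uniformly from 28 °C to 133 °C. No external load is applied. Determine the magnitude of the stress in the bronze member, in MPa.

Both members must finish at the same length. With the larger α, the bronze tends to over-expand; the plates restrain it, putting the bronze in compression and the nickel alloy in tension. With no external load the two internal forces are equal and opposite, magnitude P.
Compatibility of the two members (thermal + elastic change equal): (α₁ − α₂)ΔT = P·[1/(A₁E₁) + 1/(A₂E₂)].
|α₁ − α₂|·ΔT = 4.9×10⁻⁶ × 105 = 0.0005145.
1/(A₁E₁) + 1/(A₂E₂) = 1/(1975×208×10³) + 1/(650×109×10³) = 1.655×10⁻⁸ N⁻¹.
So P = 0.0005145 / 1.655×10⁻⁸ = 31.09 kN.
σ_{bronze} = P/A₂ = 31090/650 = 47.83 MPa, compressive.

σ ≈ 47.8 MPa (compressive)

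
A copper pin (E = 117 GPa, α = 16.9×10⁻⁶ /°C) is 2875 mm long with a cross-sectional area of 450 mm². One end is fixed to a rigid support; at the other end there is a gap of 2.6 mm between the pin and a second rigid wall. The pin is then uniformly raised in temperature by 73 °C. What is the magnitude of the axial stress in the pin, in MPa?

Unrestrained expansion: δ_free = αΔT L = 16.9×10⁻⁶ × 73 × 2875 = 3.547 mm.
After closing the 2.6 mm clearance, 3.547 − 2.6 = 0.9469 mm of expansion remains to be suppressed by the wall.
That suppressed elongation corresponds to σ = E·Δ/L = 117×10³ × 0.9469/2875 = 38.53 MPa.

σ ≈ 38.5 MPa (compressive)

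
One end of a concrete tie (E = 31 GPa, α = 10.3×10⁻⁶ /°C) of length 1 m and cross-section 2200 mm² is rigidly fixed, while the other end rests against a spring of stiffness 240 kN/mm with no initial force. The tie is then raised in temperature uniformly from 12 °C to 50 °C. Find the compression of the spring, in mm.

The unrestrained thermal change is αΔT L = 10.3×10⁻⁶ × 38 × 1000 = 0.3914 mm.
Let P be the compressive force at the spring. The tie shortens elastically by PL/(AE) and the spring compresses by P/k; together these equal δ_free.
P [ L/(AE) + 1/k ] = δ_free → P [ 1000/(2200×31×10³) + 1/(240×10³) ] = 0.3914.
P = 0.3914 / 1.883×10⁻⁵ = 20790 N.
Spring compression = P/k = 20790/(240×10³) = 0.08661 mm.

δ ≈ 0.0866 mm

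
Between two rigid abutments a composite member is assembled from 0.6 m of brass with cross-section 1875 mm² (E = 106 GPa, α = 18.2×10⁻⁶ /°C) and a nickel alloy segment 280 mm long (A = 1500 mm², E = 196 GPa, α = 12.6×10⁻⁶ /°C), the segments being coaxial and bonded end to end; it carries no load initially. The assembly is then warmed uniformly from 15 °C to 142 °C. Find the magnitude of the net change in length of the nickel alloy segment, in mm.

With the walls removed the bar would change length by δ_free = Σ αᵢΔT Lᵢ = 18.2×10⁻⁶×127×600 + 12.6×10⁻⁶×127×280 = 1.835 mm.
Since the ends are fixed, an axial force P builds up, equal in every segment, with P · Σ Lᵢ/(AᵢEᵢ) = δ_free.
Σ Lᵢ/(AᵢEᵢ) = 600/(1875×106×10³) + 280/(1500×196×10³) = 3.971×10⁻⁶ mm/N.
P = 1.835 / 3.971×10⁻⁶ = 462000 N = 462 kN, compressive.
For the nickel alloy segment, free thermal change = 12.6×10⁻⁶×127×280 = 0.4481 mm and elastic change from P = 462000×280/(1500×196×10³) = 0.44 mm; these oppose, so the net change is 0.00801 mm (segment lengthens).

|ΔL| ≈ 0.00801 mm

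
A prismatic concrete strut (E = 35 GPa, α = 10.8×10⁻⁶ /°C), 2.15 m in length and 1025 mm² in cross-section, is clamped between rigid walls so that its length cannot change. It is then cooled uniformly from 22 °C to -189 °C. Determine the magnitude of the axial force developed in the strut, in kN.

P ≈ 81.8 kN (tensile)

The ends cannot move, so σ = EαΔT = 35×10³ × 10.8×10⁻⁶ × 211 = 79.76 MPa.
P = AEαΔT = 1025 × 35×10³ × 10.8×10⁻⁶ × 211 = 81.75 kN (tensile).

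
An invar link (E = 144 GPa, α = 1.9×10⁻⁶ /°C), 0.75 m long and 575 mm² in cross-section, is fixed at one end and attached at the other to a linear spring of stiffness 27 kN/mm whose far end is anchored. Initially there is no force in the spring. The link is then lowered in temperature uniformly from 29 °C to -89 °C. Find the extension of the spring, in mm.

If the spring were absent the link would shorten by αΔT L = 1.9×10⁻⁶ × 118 × 750 = 0.1681 mm.
Let P be the tensile force in the spring. The link extends elastically by PL/(AE) and the spring stretches by P/k; together these equal δ_free.
P [ L/(AE) + 1/k ] = δ_free → P [ 750/(575×144×10³) + 1/(27×10³) ] = 0.1681.
P = 0.1681 / 4.61×10⁻⁵ = 3648 N.
Spring extension = P/k = 3648/(27×10³) = 0.1351 mm.

δ ≈ 0.135 mm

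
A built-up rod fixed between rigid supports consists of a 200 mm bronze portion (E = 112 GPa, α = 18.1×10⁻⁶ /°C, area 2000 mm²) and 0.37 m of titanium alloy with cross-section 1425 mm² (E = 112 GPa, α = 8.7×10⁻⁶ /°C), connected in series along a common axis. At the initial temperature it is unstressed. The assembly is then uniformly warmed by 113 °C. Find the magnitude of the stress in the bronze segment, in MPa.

σ ≈ 120 MPa (compressive)

Free thermal expansion of the whole bar: Σ αᵢΔT Lᵢ = 18.1×10⁻⁶×113×200 + 8.7×10⁻⁶×113×370 = 0.7728 mm.
The walls prevent any net length change, so an axial force P (same in every segment) develops. Compatibility: P · Σ Lᵢ/(AᵢEᵢ) = δ_free.
Σ Lᵢ/(AᵢEᵢ) = 200/(2000×112×10³) + 370/(1425×112×10³) = 3.211×10⁻⁶ mm/N.
P = 0.7728 / 3.211×10⁻⁶ = 240700 N = 240.7 kN, compressive.
σ_{bronze} = P / A = 240700 / 2000 = 120.3 MPa.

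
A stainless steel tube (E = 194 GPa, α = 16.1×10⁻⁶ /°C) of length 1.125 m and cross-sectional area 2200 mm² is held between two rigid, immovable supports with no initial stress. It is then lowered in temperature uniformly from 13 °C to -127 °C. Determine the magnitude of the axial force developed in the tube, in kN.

P ≈ 962 kN (tensile)

With zero net strain, σ = E·αΔT = 194 GPa × 16.1×10⁻⁶ × 140 = 437.3 MPa.
P = AEαΔT = 2200 × 194×10³ × 16.1×10⁻⁶ × 140 = 962 kN (tensile).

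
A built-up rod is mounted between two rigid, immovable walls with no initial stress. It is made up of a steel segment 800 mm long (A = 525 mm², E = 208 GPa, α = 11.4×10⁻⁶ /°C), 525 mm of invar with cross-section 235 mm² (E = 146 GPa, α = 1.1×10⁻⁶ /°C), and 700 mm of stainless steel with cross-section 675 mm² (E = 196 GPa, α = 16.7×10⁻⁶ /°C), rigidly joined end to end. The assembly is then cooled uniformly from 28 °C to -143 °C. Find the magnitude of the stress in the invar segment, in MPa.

With the walls removed the bar would change length by δ_free = Σ αᵢΔT Lᵢ = 11.4×10⁻⁶×171×800 + 1.1×10⁻⁶×171×525 + 16.7×10⁻⁶×171×700 = 3.657 mm.
The rigid supports impose zero overall length change; the single axial force P common to all segments must satisfy P Σ Lᵢ/(AᵢEᵢ) = δ_free.
The series flexibility is Σ Lᵢ/(AᵢEᵢ) = 800/(525×208×10³) + 525/(235×146×10³) + 700/(675×196×10³) = 2.792×10⁻⁵ mm/N.
Hence P = δ_free / Σ(L/AE) = 3.657/2.792×10⁻⁵ = 131 kN (tensile).
σ_{invar} = P / A = 131000 / 235 = 557.4 MPa.

σ ≈ 557 MPa (tensile)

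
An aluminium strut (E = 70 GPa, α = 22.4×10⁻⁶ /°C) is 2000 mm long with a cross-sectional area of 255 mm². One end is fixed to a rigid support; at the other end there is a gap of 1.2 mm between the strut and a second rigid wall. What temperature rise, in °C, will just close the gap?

Contact occurs when the free expansion equals the gap: αΔT L = 1.2 mm.
ΔT = 1.2 / (22.4×10⁻⁶ × 2000) = 26.79 °C.

ΔT ≈ 26.8 °C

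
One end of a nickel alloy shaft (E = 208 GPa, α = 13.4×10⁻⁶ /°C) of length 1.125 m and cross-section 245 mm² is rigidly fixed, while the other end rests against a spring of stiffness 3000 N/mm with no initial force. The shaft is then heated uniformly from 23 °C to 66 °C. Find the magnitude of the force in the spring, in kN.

P ≈ 1.82 kN

The unrestrained thermal change is αΔT L = 13.4×10⁻⁶ × 43 × 1125 = 0.6482 mm.
With a force P in the spring, the elastic change of the shaft is PL/(AE) and that of the spring is P/k; compatibility requires their sum to equal δ_free.
So P = δ_free / [L/(AE) + 1/k] = 0.6482 / [ 1125/(245×208×10³) + 1/(3000) ].
P = 0.6482 / 0.0003554 = 1824 N.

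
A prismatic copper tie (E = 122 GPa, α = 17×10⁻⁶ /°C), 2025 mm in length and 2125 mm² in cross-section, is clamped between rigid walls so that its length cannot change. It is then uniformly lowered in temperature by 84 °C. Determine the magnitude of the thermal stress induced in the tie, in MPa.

σ ≈ 174 MPa (tensile)

Because both ends are immovable the net strain is zero, and the suppressed thermal strain is αΔT = 17×10⁻⁶ × 84 = 1428×10⁻⁶.
σ = EαΔT = 122×10³ × 17×10⁻⁶ × 84 = 174.2 MPa (tensile; the tie is trying to contract).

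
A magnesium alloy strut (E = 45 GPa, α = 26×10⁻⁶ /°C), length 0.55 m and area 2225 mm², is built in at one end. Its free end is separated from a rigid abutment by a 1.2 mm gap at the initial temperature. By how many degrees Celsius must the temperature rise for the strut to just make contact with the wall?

ΔT ≈ 83.9 °C

The gap closes when αΔT L = 1.2 mm, since the strut is still unstressed at that instant.
ΔT = 1.2 / (26×10⁻⁶ × 550) = 83.92 °C.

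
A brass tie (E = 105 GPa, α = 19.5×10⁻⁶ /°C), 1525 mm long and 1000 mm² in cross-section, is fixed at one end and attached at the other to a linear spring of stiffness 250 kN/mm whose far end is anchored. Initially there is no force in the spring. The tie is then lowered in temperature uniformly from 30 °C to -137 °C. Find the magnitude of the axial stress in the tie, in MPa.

σ ≈ 268 MPa (tensile)

If the spring were absent the tie would shorten by αΔT L = 19.5×10⁻⁶ × 167 × 1525 = 4.966 mm.
Let P be the tensile force in the spring. The tie extends elastically by PL/(AE) and the spring stretches by P/k; together these equal δ_free.
P [ L/(AE) + 1/k ] = δ_free → P [ 1525/(1000×105×10³) + 1/(250×10³) ] = 4.966.
P = 4.966 / 1.852×10⁻⁵ = 268100 N.
σ = P/A = 268100/1000 = 268.1 MPa.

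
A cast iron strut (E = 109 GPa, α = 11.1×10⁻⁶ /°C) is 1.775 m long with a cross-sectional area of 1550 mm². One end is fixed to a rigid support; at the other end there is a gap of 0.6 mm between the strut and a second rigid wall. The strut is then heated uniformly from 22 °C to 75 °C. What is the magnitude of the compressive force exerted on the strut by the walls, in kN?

Free thermal elongation = αΔT L = 11.1×10⁻⁶ × 53 × 1775 = 1.044 mm.
This exceeds the 0.6 mm gap, so the wall pushes back. The portion of expansion that must be recovered elastically is δ_free − gap = 1.044 − 0.6 = 0.4442 mm.
Compatibility: PL/(AE) = 0.4442 mm, so σ = P/A = E × (0.4442/1775) = 27.28 MPa.
P = σA = 27.28 × 1550 = 42.28 kN.

P ≈ 42.3 kN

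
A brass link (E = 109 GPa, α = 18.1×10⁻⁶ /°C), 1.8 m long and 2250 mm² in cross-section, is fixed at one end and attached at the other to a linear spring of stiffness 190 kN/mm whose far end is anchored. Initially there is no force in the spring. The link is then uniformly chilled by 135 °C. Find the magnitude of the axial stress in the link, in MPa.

σ ≈ 155 MPa (tensile)

If the spring were absent the link would shorten by αΔT L = 18.1×10⁻⁶ × 135 × 1800 = 4.398 mm.
With a force P in the spring, the elastic change of the link is PL/(AE) and that of the spring is P/k; compatibility requires their sum to equal δ_free.
So P = δ_free / [L/(AE) + 1/k] = 4.398 / [ 1800/(2250×109×10³) + 1/(190×10³) ].
P = 4.398 / 1.26×10⁻⁵ = 349000 N.
σ = P/A = 349000/2250 = 155.1 MPa.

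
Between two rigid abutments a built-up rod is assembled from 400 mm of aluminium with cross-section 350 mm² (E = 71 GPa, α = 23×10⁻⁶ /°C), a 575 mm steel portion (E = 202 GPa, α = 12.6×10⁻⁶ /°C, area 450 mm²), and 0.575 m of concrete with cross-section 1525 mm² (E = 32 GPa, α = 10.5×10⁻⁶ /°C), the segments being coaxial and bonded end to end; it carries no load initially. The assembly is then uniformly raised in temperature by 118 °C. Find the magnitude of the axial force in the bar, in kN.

P ≈ 77.6 kN (compressive)

If the supports were absent, the total length change would be Σ αᵢΔT Lᵢ = 23×10⁻⁶×118×400 + 12.6×10⁻⁶×118×575 + 10.5×10⁻⁶×118×575 = 2.653 mm.
The walls prevent any net length change, so an axial force P (same in every segment) develops. Compatibility: P · Σ Lᵢ/(AᵢEᵢ) = δ_free.
Σ Lᵢ/(AᵢEᵢ) = 400/(350×71×10³) + 575/(450×202×10³) + 575/(1525×32×10³) = 3.42×10⁻⁵ mm/N.
P = 2.653 / 3.42×10⁻⁵ = 77560 N = 77.56 kN, compressive.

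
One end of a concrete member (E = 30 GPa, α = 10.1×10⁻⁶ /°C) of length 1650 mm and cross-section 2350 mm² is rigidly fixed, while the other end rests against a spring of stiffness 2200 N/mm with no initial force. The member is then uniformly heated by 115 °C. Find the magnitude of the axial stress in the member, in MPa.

σ ≈ 1.71 MPa (compressive)

The unrestrained thermal change is αΔT L = 10.1×10⁻⁶ × 115 × 1650 = 1.916 mm.
With a force P in the spring, the elastic change of the member is PL/(AE) and that of the spring is P/k; compatibility requires their sum to equal δ_free.
P [ L/(AE) + 1/k ] = δ_free → P [ 1650/(2350×30×10³) + 1/(2200) ] = 1.916.
P = 1.916 / 0.0004779 = 4010 N.
σ = P/A = 4010/2350 = 1.706 MPa.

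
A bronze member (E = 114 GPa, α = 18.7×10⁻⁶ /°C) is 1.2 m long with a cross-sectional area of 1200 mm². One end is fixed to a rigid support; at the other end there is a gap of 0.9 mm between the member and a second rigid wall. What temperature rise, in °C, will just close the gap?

Contact occurs when the free expansion equals the gap: αΔT L = 0.9 mm.
So ΔT = g/(αL) = 0.9/(18.7×10⁻⁶ × 1200) = 40.11 °C.

ΔT ≈ 40.1 °C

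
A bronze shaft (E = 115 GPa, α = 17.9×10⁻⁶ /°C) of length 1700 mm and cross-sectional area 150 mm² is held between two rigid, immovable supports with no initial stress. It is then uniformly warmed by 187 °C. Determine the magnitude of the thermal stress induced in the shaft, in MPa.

With length fixed, the mechanical strain must cancel the thermal strain αΔT = 17.9×10⁻⁶ × 187 = 3347.3×10⁻⁶.
Hence σ = E·αΔT = 115×10³ × 3347.3×10⁻⁶ = 384.9 MPa, compressive.

σ ≈ 385 MPa (compressive)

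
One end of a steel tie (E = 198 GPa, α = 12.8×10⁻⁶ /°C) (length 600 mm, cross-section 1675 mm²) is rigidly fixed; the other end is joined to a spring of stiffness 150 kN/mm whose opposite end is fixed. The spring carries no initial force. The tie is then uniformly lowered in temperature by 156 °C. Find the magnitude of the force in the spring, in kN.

P ≈ 141 kN

The unrestrained thermal change is αΔT L = 12.8×10⁻⁶ × 156 × 600 = 1.198 mm.
With a force P in the spring, the elastic change of the tie is PL/(AE) and that of the spring is P/k; compatibility requires their sum to equal δ_free.
So P = δ_free / [L/(AE) + 1/k] = 1.198 / [ 600/(1675×198×10³) + 1/(150×10³) ].
P = 1.198 / 8.476×10⁻⁶ = 141400 N.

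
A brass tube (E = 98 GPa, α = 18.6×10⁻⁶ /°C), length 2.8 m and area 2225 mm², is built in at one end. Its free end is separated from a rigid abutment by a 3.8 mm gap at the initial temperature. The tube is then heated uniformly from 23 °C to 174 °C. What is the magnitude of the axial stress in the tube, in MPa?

If the wall were absent the tube would grow by αΔT L = 18.6×10⁻⁶ × 151 × 2800 = 7.864 mm.
After closing the 3.8 mm clearance, 7.864 − 3.8 = 4.064 mm of expansion remains to be suppressed by the wall.
So σ = E(δ_free − g)/L = 98×10³ × 4.064/2800 = 142.2 MPa.

σ ≈ 142 MPa (compressive)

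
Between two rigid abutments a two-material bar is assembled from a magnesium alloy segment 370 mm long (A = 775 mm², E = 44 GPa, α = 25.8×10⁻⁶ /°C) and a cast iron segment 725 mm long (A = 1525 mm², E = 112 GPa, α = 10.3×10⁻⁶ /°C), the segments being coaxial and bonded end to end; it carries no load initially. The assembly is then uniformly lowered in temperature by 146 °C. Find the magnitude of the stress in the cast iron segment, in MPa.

Free thermal contraction of the whole bar: Σ αᵢΔT Lᵢ = 25.8×10⁻⁶×146×370 + 10.3×10⁻⁶×146×725 = 2.484 mm.
The rigid supports impose zero overall length change; the single axial force P common to all segments must satisfy P Σ Lᵢ/(AᵢEᵢ) = δ_free.
Σ Lᵢ/(AᵢEᵢ) = 370/(775×44×10³) + 725/(1525×112×10³) = 1.51×10⁻⁵ mm/N.
Hence P = δ_free / Σ(L/AE) = 2.484/1.51×10⁻⁵ = 164.6 kN (tensile).
σ_{cast iron} = P / A = 164600 / 1525 = 107.9 MPa.

σ ≈ 108 MPa (tensile)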